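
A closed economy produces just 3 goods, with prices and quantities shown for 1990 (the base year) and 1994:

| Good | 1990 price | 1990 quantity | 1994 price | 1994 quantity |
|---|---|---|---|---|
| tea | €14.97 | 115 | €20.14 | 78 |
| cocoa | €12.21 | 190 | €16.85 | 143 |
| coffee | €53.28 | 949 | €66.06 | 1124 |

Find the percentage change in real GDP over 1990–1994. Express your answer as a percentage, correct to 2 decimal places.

Real GDP 1990 = Nominal GDP 1990 = 14.97·115 + 12.21·190 + 53.28·949 = 54604.17.
Real GDP 1994 (at 1990 prices) = 14.97·78 + 12.21·143 + 53.28·1124 = 62800.41.
Real growth = 62800.41/54604.17 − 1 = 0.1501.

15.01%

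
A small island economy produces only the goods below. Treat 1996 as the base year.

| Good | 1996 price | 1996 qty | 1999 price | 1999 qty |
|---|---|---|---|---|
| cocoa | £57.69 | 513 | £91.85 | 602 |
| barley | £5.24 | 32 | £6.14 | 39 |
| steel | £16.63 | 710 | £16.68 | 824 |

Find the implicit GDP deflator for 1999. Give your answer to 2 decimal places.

Nominal GDP 1999 = 91.85·602 + 6.14·39 + 16.68·824 = 69277.48.
Real GDP 1999 (at 1996 prices) = 57.69·602 + 5.24·39 + 16.63·824 = 48636.86.
Deflator = Nominal/Real × 100 = 69277.48/48636.86 × 100 = 142.438.

142.44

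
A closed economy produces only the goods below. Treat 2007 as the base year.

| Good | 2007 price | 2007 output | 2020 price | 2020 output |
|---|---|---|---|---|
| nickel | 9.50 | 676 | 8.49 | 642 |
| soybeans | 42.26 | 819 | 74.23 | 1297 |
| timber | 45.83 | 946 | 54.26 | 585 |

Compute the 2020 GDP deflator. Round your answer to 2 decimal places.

Nominal GDP 2020 = 8.49·642 + 74.23·1297 + 54.26·585 = 133468.99.
Real GDP 2020 (at 2007 prices) = 9.50·642 + 42.26·1297 + 45.83·585 = 87720.77.
Deflator = Nominal/Real × 100 = 133468.99/87720.77 × 100 = 152.152.

152.15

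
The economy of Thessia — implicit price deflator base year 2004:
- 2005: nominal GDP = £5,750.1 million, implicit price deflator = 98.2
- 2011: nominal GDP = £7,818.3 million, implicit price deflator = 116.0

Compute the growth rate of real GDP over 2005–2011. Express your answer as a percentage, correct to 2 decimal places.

15.10%

Deflate each year: 2005 → 5750.1/0.982 = 5855.50; 2011 → 7818.3/1.160 = 6739.91.
So real GDP changed by 6739.91/5855.50 − 1 = 0.1510, i.e. 15.10%.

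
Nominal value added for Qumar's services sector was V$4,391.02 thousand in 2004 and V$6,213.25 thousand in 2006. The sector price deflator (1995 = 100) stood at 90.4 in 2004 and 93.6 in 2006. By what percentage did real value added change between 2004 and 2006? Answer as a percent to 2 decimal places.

Real value added 2004 = 4391.02 / 0.904 = 4857.32.
Real value added 2006 = 6213.25 / 0.936 = 6638.09.
Real growth = 6638.09 / 4857.32 − 1 = 0.3666.

36.66%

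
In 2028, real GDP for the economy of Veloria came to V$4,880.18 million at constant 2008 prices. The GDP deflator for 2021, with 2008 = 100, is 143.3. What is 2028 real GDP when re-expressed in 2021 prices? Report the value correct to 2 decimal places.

Real GDP in 2021 prices = Real GDP in 2008 prices × (P_2021/P_2008) = 4880.18 × 1.433 = 6993.30.

V$6,993.30 million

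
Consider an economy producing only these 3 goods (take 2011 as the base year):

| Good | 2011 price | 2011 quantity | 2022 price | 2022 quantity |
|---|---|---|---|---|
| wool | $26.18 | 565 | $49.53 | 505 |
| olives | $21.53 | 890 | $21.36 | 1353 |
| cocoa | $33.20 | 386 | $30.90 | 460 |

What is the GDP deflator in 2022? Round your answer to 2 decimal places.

118.23

Nominal GDP 2022 = 49.53·505 + 21.36·1353 + 30.90·460 = 68126.73.
Real GDP 2022 (at 2011 prices) = 26.18·505 + 21.53·1353 + 33.20·460 = 57622.99.
Deflator = Nominal/Real × 100 = 68126.73/57622.99 × 100 = 118.228.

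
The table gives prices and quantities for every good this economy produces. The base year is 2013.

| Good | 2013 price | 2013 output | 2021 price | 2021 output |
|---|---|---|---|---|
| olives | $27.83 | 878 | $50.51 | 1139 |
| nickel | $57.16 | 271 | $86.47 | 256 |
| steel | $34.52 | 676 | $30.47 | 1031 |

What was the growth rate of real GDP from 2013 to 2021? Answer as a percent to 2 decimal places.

29.50%

Real GDP 2013 = Nominal GDP 2013 = 27.83·878 + 57.16·271 + 34.52·676 = 63260.62.
Real GDP 2021 (at 2013 prices) = 27.83·1139 + 57.16·256 + 34.52·1031 = 81921.45.
Real growth = 81921.45/63260.62 − 1 = 0.2950.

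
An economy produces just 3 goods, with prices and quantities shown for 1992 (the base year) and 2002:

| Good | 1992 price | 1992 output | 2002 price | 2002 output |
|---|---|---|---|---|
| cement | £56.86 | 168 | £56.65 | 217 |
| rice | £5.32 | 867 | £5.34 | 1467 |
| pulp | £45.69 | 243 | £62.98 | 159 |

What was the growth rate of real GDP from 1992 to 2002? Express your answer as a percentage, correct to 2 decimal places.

Real GDP 1992 = Nominal GDP 1992 = 56.86·168 + 5.32·867 + 45.69·243 = 25267.59.
Real GDP 2002 (at 1992 prices) = 56.86·217 + 5.32·1467 + 45.69·159 = 27407.77.
Real growth = 27407.77/25267.59 − 1 = 0.0847.

8.47%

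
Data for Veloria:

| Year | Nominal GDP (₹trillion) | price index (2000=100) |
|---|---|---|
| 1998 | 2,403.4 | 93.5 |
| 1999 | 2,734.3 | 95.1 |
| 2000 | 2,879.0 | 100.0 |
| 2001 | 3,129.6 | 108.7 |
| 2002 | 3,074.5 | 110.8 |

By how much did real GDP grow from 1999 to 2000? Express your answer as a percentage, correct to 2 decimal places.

Real GDP 1999 = 2734.3/0.951 = 2875.18.
Real GDP 2000 = 2879.0/1.000 = 2879.00.
Change = 2879.00/2875.18 − 1 = 0.0013.

0.13%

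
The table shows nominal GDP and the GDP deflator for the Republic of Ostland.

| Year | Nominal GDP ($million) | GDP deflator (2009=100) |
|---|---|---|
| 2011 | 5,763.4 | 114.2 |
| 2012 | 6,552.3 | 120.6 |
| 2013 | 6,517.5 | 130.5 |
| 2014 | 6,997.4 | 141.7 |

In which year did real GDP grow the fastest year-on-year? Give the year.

2012

2012: real = 6552.3/1.206 = 5433.08; growth vs 2011 (5046.76) = 7.65%.
2013: real = 6517.5/1.305 = 4994.25; growth vs 2012 (5433.08) = -8.08%.
2014: real = 6997.4/1.417 = 4938.18; growth vs 2013 (4994.25) = -1.12%.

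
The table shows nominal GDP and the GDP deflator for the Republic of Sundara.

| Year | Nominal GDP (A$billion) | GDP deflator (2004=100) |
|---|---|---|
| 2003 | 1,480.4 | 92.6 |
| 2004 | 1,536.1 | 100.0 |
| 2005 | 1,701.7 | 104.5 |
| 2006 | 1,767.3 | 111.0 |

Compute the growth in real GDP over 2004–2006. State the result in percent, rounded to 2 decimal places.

3.65%

Real GDP 2004 = 1536.1/1.000 = 1536.10.
Real GDP 2006 = 1767.3/1.110 = 1592.16.
Change = 1592.16/1536.10 − 1 = 0.0365.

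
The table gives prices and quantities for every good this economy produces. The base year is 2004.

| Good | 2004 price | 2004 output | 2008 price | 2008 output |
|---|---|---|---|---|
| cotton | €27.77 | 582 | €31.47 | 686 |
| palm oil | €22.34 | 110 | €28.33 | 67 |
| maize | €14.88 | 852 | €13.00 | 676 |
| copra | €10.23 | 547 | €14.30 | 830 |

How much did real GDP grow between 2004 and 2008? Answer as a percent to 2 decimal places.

5.97%

Real GDP 2004 = Nominal GDP 2004 = 27.77·582 + 22.34·110 + 14.88·852 + 10.23·547 = 36893.11.
Real GDP 2008 (at 2004 prices) = 27.77·686 + 22.34·67 + 14.88·676 + 10.23·830 = 39096.78.
Real growth = 39096.78/36893.11 − 1 = 0.0597.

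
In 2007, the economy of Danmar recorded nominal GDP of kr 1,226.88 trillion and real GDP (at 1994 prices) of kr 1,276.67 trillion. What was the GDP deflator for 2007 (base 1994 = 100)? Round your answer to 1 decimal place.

96.1

GDP deflator = (Nominal / Real) × 100 = 1226.88 / 1276.67 × 100 = 96.10.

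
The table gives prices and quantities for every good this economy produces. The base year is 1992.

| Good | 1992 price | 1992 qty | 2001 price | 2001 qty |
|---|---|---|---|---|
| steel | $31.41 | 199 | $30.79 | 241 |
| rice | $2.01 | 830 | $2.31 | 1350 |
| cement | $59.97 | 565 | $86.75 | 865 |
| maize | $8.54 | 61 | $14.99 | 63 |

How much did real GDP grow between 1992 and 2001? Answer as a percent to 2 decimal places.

48.14%

Real GDP 1992 = Nominal GDP 1992 = 31.41·199 + 2.01·830 + 59.97·565 + 8.54·61 = 42322.88.
Real GDP 2001 (at 1992 prices) = 31.41·241 + 2.01·1350 + 59.97·865 + 8.54·63 = 62695.38.
Real growth = 62695.38/42322.88 − 1 = 0.4814.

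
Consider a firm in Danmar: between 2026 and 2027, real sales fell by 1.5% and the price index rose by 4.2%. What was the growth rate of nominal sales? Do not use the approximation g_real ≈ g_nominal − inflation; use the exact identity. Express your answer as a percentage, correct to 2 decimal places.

(1 + g_nom) = (1 + g_real)(1 + π) = 0.9850 × 1.0420 = 1.02637.

2.64%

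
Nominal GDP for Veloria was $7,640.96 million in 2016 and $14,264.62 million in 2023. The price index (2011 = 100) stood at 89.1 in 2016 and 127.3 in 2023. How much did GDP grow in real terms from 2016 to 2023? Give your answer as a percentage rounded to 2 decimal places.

30.67%

Deflate each year: 2016 → 7640.96/0.891 = 8575.71; 2023 → 14264.62/1.273 = 11205.51.
So real GDP changed by 11205.51/8575.71 − 1 = 0.3067, i.e. 30.67%.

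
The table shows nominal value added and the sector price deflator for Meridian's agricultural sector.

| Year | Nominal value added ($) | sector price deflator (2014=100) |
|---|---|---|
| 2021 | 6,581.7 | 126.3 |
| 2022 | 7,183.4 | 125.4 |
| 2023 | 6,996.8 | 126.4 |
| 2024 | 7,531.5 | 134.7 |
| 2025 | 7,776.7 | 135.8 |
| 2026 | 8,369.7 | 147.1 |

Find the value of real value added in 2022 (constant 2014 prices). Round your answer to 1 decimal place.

Real value added 2022 = 7183.4 / 1.254 = 5728.39.

$5,728.4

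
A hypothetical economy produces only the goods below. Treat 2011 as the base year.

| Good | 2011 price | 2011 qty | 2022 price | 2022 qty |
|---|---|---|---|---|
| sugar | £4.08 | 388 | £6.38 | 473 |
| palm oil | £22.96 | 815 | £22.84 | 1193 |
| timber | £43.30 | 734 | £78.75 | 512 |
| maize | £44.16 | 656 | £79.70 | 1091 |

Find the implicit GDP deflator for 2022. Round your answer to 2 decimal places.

158.06

Nominal GDP 2022 = 6.38·473 + 22.84·1193 + 78.75·512 + 79.70·1091 = 157538.56.
Real GDP 2022 (at 2011 prices) = 4.08·473 + 22.96·1193 + 43.30·512 + 44.16·1091 = 99669.28.
Deflator = Nominal/Real × 100 = 157538.56/99669.28 × 100 = 158.061.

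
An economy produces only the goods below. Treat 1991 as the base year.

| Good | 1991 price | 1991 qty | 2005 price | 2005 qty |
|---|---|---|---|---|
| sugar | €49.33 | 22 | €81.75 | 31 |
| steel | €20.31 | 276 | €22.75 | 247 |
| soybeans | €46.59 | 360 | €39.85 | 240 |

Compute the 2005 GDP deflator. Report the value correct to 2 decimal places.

99.94

Nominal GDP 2005 = 81.75·31 + 22.75·247 + 39.85·240 = 17717.50.
Real GDP 2005 (at 1991 prices) = 49.33·31 + 20.31·247 + 46.59·240 = 17727.40.
Deflator = Nominal/Real × 100 = 17717.50/17727.40 × 100 = 99.944.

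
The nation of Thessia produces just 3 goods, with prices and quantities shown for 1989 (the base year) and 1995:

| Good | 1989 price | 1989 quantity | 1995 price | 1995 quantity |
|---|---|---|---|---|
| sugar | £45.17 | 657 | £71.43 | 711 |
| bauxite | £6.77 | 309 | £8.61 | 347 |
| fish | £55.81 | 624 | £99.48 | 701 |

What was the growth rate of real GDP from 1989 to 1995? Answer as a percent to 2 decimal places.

Real GDP 1989 = Nominal GDP 1989 = 45.17·657 + 6.77·309 + 55.81·624 = 66594.06.
Real GDP 1995 (at 1989 prices) = 45.17·711 + 6.77·347 + 55.81·701 = 73587.87.
Real growth = 73587.87/66594.06 − 1 = 0.1050.

10.50%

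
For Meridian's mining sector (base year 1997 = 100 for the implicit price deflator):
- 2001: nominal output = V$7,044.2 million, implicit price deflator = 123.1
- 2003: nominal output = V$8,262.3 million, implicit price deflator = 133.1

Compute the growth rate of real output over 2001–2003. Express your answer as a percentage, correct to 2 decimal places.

8.48%

Deflate each year: 2001 → 7044.2/1.231 = 5722.34; 2003 → 8262.3/1.331 = 6207.59.
So real output changed by 6207.59/5722.34 − 1 = 0.0848, i.e. 8.48%.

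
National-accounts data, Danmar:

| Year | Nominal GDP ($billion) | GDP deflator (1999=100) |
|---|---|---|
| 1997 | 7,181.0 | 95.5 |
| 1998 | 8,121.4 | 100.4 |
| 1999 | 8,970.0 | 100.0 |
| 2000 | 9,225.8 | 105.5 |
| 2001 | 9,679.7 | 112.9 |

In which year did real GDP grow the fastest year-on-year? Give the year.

1999

1998: real = 8121.4/1.004 = 8089.04; growth vs 1997 (7519.37) = 7.58%.
1999: real = 8970.0/1.000 = 8970.00; growth vs 1998 (8089.04) = 10.89%.
2000: real = 9225.8/1.055 = 8744.83; growth vs 1999 (8970.00) = -2.51%.
2001: real = 9679.7/1.129 = 8573.69; growth vs 2000 (8744.83) = -1.96%.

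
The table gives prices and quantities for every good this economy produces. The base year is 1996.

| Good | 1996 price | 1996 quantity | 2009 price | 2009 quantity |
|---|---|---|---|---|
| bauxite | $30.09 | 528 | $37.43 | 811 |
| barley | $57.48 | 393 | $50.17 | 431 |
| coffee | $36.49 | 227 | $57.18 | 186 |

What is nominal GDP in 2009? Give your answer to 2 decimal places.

Nominal GDP 2009 = Σ (p_2009 × q_2009) = 37.43·811 + 50.17·431 + 57.18·186 = 62614.48.

$62614.48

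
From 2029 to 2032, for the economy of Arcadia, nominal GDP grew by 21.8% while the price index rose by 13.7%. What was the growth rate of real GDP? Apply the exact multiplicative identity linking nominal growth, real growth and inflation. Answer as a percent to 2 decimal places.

7.12%

(1 + g_nom) = (1 + g_real)(1 + π), so g_real = 1.2180 / 1.1370 − 1 = 0.07124.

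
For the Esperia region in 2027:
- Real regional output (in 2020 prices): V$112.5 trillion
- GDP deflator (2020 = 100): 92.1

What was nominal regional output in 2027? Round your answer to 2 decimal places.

V$103.61 trillion

Nominal regional output = Real × (GDP deflator/100) = 112.5 × 0.921 = 103.61.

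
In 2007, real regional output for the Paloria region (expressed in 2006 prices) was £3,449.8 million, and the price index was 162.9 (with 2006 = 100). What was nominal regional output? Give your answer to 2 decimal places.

Nominal regional output = Real × (price index/100) = 3449.8 × 1.629 = 5619.72.

£5,619.72 million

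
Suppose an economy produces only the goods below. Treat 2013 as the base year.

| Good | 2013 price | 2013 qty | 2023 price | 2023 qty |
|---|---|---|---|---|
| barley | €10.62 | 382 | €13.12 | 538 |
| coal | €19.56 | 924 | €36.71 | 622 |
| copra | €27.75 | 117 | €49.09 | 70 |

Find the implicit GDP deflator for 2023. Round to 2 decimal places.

168.14

Nominal GDP 2023 = 13.12·538 + 36.71·622 + 49.09·70 = 33328.48.
Real GDP 2023 (at 2013 prices) = 10.62·538 + 19.56·622 + 27.75·70 = 19822.38.
Deflator = Nominal/Real × 100 = 33328.48/19822.38 × 100 = 168.136.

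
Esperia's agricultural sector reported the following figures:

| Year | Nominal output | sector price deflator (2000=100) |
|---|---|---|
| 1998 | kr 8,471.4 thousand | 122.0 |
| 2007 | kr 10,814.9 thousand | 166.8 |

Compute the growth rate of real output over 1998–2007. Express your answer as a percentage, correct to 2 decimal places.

-6.62%

Deflate each year: 1998 → 8471.4/1.220 = 6943.77; 2007 → 10814.9/1.668 = 6483.75.
So real output changed by 6483.75/6943.77 − 1 = -0.0662, i.e. -6.62%.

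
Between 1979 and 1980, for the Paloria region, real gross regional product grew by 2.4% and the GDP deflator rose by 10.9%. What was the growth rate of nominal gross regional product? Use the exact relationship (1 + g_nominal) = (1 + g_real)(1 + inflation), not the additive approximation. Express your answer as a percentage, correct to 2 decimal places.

13.56%

(1 + g_nom) = (1 + g_real)(1 + π) = 1.0240 × 1.1090 = 1.13562.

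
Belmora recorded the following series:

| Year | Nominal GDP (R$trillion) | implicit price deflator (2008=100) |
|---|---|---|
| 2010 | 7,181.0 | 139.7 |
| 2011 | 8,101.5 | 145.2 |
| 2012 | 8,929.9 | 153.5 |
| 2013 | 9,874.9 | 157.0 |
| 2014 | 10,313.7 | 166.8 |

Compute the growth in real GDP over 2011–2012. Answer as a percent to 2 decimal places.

Real GDP 2011 = 8101.5/1.452 = 5579.55.
Real GDP 2012 = 8929.9/1.535 = 5817.52.
Change = 5817.52/5579.55 − 1 = 0.0427.

4.27%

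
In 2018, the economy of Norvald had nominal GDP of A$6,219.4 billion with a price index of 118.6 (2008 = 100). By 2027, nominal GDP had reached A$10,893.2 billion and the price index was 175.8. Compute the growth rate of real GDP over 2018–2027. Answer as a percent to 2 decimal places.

Deflate each year: 2018 → 6219.4/1.186 = 5244.01; 2027 → 10893.2/1.758 = 6196.36.
So real GDP changed by 6196.36/5244.01 − 1 = 0.1816, i.e. 18.16%.

18.16%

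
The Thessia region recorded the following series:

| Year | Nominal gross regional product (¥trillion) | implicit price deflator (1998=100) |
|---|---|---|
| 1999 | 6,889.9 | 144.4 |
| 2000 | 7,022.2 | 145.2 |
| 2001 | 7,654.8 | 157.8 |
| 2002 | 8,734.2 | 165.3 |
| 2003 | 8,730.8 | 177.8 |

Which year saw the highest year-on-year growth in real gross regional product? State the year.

2002

2000: real = 7022.2/1.452 = 4836.23; growth vs 1999 (4771.40) = 1.36%.
2001: real = 7654.8/1.578 = 4850.95; growth vs 2000 (4836.23) = 0.30%.
2002: real = 8734.2/1.653 = 5283.85; growth vs 2001 (4850.95) = 8.92%.
2003: real = 8730.8/1.778 = 4910.46; growth vs 2002 (5283.85) = -7.07%.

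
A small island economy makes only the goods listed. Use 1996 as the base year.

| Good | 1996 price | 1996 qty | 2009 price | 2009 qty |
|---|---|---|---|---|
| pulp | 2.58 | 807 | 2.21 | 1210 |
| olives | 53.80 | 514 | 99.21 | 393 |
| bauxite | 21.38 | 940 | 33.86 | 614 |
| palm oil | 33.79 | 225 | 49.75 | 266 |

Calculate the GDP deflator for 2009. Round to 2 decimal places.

Nominal GDP 2009 = 2.21·1210 + 99.21·393 + 33.86·614 + 49.75·266 = 75687.17.
Real GDP 2009 (at 1996 prices) = 2.58·1210 + 53.80·393 + 21.38·614 + 33.79·266 = 46380.66.
Deflator = Nominal/Real × 100 = 75687.17/46380.66 × 100 = 163.187.

163.19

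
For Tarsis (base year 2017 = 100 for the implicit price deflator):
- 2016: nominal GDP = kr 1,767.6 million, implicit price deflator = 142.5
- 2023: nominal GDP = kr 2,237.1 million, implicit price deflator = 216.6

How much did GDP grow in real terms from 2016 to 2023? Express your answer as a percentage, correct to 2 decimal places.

-16.74%

Deflate each year: 2016 → 1767.6/1.425 = 1240.42; 2023 → 2237.1/2.166 = 1032.83.
So real GDP changed by 1032.83/1240.42 − 1 = -0.1674, i.e. -16.74%.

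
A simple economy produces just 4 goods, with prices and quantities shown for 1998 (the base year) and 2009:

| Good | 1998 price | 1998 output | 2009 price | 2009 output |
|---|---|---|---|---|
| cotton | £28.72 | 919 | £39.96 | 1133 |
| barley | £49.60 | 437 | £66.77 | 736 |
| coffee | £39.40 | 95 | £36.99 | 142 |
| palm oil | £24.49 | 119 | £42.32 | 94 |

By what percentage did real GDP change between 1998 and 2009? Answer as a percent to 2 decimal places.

40.59%

Real GDP 1998 = Nominal GDP 1998 = 28.72·919 + 49.60·437 + 39.40·95 + 24.49·119 = 54726.19.
Real GDP 2009 (at 1998 prices) = 28.72·1133 + 49.60·736 + 39.40·142 + 24.49·94 = 76942.22.
Real growth = 76942.22/54726.19 − 1 = 0.4059.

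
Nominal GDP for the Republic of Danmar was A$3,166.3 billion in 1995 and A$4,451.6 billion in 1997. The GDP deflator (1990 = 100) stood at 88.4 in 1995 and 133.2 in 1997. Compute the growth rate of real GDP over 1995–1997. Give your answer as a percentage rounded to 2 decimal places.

Real GDP 1995 = 3166.3 / 0.884 = 3581.79.
Real GDP 1997 = 4451.6 / 1.332 = 3342.04.
Real growth = 3342.04 / 3581.79 − 1 = -0.0669.

-6.69%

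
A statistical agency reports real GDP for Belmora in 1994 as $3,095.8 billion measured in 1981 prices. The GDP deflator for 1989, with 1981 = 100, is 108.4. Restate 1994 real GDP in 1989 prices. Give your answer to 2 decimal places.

$3,355.85 billion

Real GDP in 1989 prices = Real GDP in 1981 prices × (P_1989/P_1981) = 3095.8 × 1.084 = 3355.85.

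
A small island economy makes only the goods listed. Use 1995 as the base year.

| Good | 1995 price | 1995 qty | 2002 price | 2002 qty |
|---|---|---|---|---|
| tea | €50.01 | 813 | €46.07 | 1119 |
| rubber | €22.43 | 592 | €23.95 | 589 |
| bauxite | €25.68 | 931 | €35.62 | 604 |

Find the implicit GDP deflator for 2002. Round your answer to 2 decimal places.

102.94

Nominal GDP 2002 = 46.07·1119 + 23.95·589 + 35.62·604 = 87173.36.
Real GDP 2002 (at 1995 prices) = 50.01·1119 + 22.43·589 + 25.68·604 = 84683.18.
Deflator = Nominal/Real × 100 = 87173.36/84683.18 × 100 = 102.941.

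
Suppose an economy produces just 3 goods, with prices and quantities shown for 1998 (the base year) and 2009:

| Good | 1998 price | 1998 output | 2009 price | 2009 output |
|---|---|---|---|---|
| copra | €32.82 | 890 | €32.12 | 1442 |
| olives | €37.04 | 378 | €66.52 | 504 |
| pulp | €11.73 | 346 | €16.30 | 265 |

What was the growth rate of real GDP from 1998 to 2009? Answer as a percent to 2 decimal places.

46.19%

Real GDP 1998 = Nominal GDP 1998 = 32.82·890 + 37.04·378 + 11.73·346 = 47269.50.
Real GDP 2009 (at 1998 prices) = 32.82·1442 + 37.04·504 + 11.73·265 = 69103.05.
Real growth = 69103.05/47269.50 − 1 = 0.4619.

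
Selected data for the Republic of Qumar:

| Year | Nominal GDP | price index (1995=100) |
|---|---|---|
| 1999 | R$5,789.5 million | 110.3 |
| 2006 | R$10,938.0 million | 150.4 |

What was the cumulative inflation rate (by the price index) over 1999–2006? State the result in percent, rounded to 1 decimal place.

36.4%

Price-level change = 150.4 / 110.3 − 1 = 0.3636.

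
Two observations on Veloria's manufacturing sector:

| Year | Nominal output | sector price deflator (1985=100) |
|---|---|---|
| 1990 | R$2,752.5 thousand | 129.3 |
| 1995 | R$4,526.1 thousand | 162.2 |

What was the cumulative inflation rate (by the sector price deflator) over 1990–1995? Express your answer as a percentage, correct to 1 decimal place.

Price-level change = 162.2 / 129.3 − 1 = 0.2544.

25.4%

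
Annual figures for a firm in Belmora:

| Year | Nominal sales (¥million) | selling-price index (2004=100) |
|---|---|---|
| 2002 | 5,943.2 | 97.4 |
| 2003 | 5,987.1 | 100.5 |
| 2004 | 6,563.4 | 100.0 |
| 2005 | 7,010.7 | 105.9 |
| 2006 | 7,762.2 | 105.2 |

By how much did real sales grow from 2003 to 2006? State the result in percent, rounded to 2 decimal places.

Real sales 2003 = 5987.1/1.005 = 5957.31.
Real sales 2006 = 7762.2/1.052 = 7378.52.
Change = 7378.52/5957.31 − 1 = 0.2386.

23.86%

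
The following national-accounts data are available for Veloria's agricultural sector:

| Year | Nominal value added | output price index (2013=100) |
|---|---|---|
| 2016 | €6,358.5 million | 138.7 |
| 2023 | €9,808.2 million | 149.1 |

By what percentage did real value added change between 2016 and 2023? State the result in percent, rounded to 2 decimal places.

43.49%

Deflate each year: 2016 → 6358.5/1.387 = 4584.35; 2023 → 9808.2/1.491 = 6578.27.
So real value added changed by 6578.27/4584.35 − 1 = 0.4349, i.e. 43.49%.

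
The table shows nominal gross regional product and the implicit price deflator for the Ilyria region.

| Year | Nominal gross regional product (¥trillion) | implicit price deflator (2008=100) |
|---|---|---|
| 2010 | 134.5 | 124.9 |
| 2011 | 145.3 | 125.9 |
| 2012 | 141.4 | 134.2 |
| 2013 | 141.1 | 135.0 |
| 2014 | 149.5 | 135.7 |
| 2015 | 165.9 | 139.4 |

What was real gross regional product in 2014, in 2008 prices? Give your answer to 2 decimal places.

Real gross regional product 2014 = 149.5 / 1.357 = 110.17.

¥110.17 trillion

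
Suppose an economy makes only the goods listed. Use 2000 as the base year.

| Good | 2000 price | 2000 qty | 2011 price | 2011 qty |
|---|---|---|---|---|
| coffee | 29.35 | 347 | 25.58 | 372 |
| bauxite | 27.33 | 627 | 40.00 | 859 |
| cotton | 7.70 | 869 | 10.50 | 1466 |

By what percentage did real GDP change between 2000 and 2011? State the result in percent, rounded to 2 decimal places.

34.32%

Real GDP 2000 = Nominal GDP 2000 = 29.35·347 + 27.33·627 + 7.70·869 = 34011.66.
Real GDP 2011 (at 2000 prices) = 29.35·372 + 27.33·859 + 7.70·1466 = 45682.87.
Real growth = 45682.87/34011.66 − 1 = 0.3432.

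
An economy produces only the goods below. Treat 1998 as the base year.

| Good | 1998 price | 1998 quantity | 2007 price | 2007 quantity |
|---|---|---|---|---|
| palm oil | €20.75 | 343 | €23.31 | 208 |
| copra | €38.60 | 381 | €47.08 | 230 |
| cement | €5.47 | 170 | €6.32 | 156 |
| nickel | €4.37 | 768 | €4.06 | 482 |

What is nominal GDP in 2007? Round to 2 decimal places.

Nominal GDP 2007 = Σ (p_2007 × q_2007) = 23.31·208 + 47.08·230 + 6.32·156 + 4.06·482 = 18619.72.

€18619.72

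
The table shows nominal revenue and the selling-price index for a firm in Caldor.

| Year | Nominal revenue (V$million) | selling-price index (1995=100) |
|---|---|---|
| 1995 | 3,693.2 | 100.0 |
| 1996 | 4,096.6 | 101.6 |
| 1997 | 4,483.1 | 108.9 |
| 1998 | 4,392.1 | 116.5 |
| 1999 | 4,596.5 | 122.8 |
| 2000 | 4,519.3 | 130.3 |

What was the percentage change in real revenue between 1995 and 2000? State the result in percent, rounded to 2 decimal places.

Real revenue 1995 = 3693.2/1.000 = 3693.20.
Real revenue 2000 = 4519.3/1.303 = 3468.38.
Change = 3468.38/3693.20 − 1 = -0.0609.

-6.09%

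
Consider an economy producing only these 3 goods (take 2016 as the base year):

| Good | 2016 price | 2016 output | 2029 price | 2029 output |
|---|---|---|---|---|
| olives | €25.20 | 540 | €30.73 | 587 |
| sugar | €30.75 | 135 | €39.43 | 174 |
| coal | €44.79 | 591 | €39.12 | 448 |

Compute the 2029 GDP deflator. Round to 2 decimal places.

Nominal GDP 2029 = 30.73·587 + 39.43·174 + 39.12·448 = 42425.09.
Real GDP 2029 (at 2016 prices) = 25.20·587 + 30.75·174 + 44.79·448 = 40208.82.
Deflator = Nominal/Real × 100 = 42425.09/40208.82 × 100 = 105.512.

105.51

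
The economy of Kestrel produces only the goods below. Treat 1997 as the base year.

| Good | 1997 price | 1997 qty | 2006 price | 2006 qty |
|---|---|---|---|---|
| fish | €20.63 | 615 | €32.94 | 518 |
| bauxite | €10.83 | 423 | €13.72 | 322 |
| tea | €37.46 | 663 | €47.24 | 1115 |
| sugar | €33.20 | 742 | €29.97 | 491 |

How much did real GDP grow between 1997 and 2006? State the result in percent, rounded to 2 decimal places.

Real GDP 1997 = Nominal GDP 1997 = 20.63·615 + 10.83·423 + 37.46·663 + 33.20·742 = 66738.92.
Real GDP 2006 (at 1997 prices) = 20.63·518 + 10.83·322 + 37.46·1115 + 33.20·491 = 72242.70.
Real growth = 72242.70/66738.92 − 1 = 0.0825.

8.25%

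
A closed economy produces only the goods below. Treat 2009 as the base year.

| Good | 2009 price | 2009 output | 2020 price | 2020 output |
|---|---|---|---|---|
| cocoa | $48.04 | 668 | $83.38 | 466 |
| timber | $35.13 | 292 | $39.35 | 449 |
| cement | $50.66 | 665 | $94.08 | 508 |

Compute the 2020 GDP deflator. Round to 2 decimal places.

Nominal GDP 2020 = 83.38·466 + 39.35·449 + 94.08·508 = 104315.87.
Real GDP 2020 (at 2009 prices) = 48.04·466 + 35.13·449 + 50.66·508 = 63895.29.
Deflator = Nominal/Real × 100 = 104315.87/63895.29 × 100 = 163.261.

163.26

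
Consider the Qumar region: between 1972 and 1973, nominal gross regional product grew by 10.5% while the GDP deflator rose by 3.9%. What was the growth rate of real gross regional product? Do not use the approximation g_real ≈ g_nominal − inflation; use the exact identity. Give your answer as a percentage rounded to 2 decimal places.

6.35%

(1 + g_nom) = (1 + g_real)(1 + π), so g_real = 1.1050 / 1.0390 − 1 = 0.06352.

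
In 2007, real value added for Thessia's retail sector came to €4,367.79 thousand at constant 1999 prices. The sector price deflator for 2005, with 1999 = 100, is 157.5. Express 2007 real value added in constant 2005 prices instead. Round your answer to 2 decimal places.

€6,879.27 thousand

Real value added in 2005 prices = Real value added in 1999 prices × (P_2005/P_1999) = 4367.79 × 1.575 = 6879.27.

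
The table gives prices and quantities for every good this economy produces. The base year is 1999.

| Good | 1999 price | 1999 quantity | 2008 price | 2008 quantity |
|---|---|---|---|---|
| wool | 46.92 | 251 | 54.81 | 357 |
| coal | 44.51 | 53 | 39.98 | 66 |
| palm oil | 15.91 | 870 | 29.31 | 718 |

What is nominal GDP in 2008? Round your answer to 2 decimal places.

43250.43

Nominal GDP 2008 = Σ (p_2008 × q_2008) = 54.81·357 + 39.98·66 + 29.31·718 = 43250.43.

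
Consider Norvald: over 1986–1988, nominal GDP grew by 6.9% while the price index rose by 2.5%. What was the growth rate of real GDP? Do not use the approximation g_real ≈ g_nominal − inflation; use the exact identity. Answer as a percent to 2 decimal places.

(1 + g_nom) = (1 + g_real)(1 + π), so g_real = 1.0690 / 1.0250 − 1 = 0.04293.

4.29%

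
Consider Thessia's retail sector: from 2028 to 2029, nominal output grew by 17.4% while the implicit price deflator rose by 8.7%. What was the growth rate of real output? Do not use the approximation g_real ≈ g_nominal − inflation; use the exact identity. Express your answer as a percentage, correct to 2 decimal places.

8.00%

(1 + g_nom) = (1 + g_real)(1 + π), so g_real = 1.1740 / 1.0870 − 1 = 0.08004.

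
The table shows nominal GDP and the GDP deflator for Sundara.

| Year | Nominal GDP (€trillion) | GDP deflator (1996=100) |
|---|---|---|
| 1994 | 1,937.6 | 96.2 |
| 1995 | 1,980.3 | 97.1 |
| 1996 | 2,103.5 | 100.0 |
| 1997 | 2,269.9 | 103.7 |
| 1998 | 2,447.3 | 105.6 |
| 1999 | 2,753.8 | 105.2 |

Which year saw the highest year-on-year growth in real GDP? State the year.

1999

1995: real = 1980.3/0.971 = 2039.44; growth vs 1994 (2014.14) = 1.26%.
1996: real = 2103.5/1.000 = 2103.50; growth vs 1995 (2039.44) = 3.14%.
1997: real = 2269.9/1.037 = 2188.91; growth vs 1996 (2103.50) = 4.06%.
1998: real = 2447.3/1.056 = 2317.52; growth vs 1997 (2188.91) = 5.88%.
1999: real = 2753.8/1.052 = 2617.68; growth vs 1998 (2317.52) = 12.95%.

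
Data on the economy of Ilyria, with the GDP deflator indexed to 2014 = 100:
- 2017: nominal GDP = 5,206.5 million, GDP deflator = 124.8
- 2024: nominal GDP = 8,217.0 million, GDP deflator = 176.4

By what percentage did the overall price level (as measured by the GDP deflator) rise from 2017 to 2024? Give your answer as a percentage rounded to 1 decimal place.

41.3%

Price-level change = 176.4 / 124.8 − 1 = 0.4135.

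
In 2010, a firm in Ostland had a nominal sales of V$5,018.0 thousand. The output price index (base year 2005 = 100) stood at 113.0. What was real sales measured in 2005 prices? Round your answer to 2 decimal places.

V$4,440.71 thousand

Real sales = Nominal / (output price index/100) = 5018.0 / 1.130 = 4440.71.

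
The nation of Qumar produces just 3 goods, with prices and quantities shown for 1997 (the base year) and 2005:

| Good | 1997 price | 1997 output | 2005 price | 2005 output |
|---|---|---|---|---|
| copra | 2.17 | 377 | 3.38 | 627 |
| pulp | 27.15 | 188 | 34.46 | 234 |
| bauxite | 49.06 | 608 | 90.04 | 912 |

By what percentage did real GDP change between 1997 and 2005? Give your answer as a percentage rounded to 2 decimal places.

Real GDP 1997 = Nominal GDP 1997 = 2.17·377 + 27.15·188 + 49.06·608 = 35750.77.
Real GDP 2005 (at 1997 prices) = 2.17·627 + 27.15·234 + 49.06·912 = 52456.41.
Real growth = 52456.41/35750.77 − 1 = 0.4673.

46.73%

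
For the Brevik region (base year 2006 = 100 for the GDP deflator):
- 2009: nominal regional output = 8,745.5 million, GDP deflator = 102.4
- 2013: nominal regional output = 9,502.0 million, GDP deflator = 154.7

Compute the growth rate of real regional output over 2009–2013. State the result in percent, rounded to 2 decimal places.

-28.08%

Real regional output 2009 = 8745.5 / 1.024 = 8540.53.
Real regional output 2013 = 9502.0 / 1.547 = 6142.21.
Real growth = 6142.21 / 8540.53 − 1 = -0.2808.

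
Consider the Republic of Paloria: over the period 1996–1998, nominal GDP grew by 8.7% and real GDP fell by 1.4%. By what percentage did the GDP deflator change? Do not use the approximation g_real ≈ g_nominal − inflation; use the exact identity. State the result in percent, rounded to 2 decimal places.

(1 + g_nom) = (1 + g_real)(1 + π), so π = 1.0870 / 0.9860 − 1 = 0.10243.

10.24%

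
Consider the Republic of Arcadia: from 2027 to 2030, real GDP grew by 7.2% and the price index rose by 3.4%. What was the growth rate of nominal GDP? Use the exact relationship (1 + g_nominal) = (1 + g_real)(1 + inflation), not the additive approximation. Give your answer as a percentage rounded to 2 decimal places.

(1 + g_nom) = (1 + g_real)(1 + π) = 1.0720 × 1.0340 = 1.10845.

10.84%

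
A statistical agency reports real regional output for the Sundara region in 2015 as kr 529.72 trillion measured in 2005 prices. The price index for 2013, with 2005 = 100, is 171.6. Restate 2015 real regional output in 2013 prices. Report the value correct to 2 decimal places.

Real regional output in 2013 prices = Real regional output in 2005 prices × (P_2013/P_2005) = 529.72 × 1.716 = 909.00.

kr 909.00 trillion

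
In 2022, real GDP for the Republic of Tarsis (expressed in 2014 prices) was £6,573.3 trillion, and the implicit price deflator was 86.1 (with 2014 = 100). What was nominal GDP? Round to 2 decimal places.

Nominal GDP = Real × (implicit price deflator/100) = 6573.3 × 0.861 = 5659.61.

£5,659.61 trillion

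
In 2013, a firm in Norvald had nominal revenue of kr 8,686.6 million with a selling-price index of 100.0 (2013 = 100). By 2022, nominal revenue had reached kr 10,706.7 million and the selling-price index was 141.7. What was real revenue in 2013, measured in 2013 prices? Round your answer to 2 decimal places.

kr 8,686.60 million

Real revenue = Nominal / (selling-price index/100) = 8686.6 / 1.000 = 8686.60.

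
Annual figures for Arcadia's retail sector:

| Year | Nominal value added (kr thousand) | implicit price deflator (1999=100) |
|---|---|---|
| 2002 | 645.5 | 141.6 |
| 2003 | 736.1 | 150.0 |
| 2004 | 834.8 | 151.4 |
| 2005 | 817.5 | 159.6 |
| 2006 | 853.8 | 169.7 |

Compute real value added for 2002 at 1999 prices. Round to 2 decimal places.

kr 455.86 thousand

Real value added 2002 = 645.5 / 1.416 = 455.86.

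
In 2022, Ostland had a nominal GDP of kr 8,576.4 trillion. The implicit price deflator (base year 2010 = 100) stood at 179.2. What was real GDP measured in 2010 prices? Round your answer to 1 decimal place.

Real GDP = Nominal / (implicit price deflator/100) = 8576.4 / 1.792 = 4785.94.

kr 4,785.9 trillion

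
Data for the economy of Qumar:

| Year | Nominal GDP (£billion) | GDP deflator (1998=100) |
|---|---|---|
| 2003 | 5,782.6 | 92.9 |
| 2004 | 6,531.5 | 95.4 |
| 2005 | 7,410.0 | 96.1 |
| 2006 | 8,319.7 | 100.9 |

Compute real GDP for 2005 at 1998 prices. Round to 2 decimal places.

Real GDP 2005 = 7410.0 / 0.961 = 7710.72.

£7,710.72 billion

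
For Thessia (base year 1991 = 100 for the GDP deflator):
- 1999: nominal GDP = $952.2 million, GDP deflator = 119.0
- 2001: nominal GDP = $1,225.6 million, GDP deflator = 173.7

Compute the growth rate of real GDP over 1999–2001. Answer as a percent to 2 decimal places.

Real GDP 1999 = 952.2 / 1.190 = 800.17.
Real GDP 2001 = 1225.6 / 1.737 = 705.58.
Real growth = 705.58 / 800.17 − 1 = -0.1182.

-11.82%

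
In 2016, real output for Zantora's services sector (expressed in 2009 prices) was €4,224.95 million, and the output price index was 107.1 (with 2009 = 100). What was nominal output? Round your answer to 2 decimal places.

Nominal output = Real × (output price index/100) = 4224.95 × 1.071 = 4524.92.

€4,524.92 million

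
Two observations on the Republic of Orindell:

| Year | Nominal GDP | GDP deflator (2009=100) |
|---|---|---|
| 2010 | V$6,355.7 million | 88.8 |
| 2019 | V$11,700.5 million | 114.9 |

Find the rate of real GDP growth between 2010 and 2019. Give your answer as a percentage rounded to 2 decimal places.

42.28%

Deflate each year: 2010 → 6355.7/0.888 = 7157.32; 2019 → 11700.5/1.149 = 10183.20.
So real GDP changed by 10183.20/7157.32 − 1 = 0.4228, i.e. 42.28%.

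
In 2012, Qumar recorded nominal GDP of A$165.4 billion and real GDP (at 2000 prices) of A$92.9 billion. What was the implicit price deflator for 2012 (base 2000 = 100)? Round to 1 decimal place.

implicit price deflator = (Nominal / Real) × 100 = 165.4 / 92.9 × 100 = 178.04.

178.0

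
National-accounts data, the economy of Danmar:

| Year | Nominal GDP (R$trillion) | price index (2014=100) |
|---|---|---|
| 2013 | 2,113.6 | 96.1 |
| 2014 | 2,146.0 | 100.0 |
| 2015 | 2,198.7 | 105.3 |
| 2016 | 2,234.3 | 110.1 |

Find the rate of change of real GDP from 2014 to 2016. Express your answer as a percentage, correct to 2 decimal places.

-5.44%

Real GDP 2014 = 2146.0/1.000 = 2146.00.
Real GDP 2016 = 2234.3/1.101 = 2029.34.
Change = 2029.34/2146.00 − 1 = -0.0544.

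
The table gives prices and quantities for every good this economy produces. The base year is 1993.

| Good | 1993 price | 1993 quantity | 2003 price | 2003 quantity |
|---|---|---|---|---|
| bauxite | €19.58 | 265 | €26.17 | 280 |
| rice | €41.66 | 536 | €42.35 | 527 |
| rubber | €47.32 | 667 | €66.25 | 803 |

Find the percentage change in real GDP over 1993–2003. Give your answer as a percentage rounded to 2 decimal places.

Real GDP 1993 = Nominal GDP 1993 = 19.58·265 + 41.66·536 + 47.32·667 = 59080.90.
Real GDP 2003 (at 1993 prices) = 19.58·280 + 41.66·527 + 47.32·803 = 65435.18.
Real growth = 65435.18/59080.90 − 1 = 0.1076.

10.76%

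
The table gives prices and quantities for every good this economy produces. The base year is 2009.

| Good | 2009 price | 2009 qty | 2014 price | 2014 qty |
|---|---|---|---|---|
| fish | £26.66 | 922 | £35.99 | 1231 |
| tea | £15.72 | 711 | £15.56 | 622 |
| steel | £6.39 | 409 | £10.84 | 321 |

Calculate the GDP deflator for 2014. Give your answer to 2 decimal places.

Nominal GDP 2014 = 35.99·1231 + 15.56·622 + 10.84·321 = 57461.65.
Real GDP 2014 (at 2009 prices) = 26.66·1231 + 15.72·622 + 6.39·321 = 44647.49.
Deflator = Nominal/Real × 100 = 57461.65/44647.49 × 100 = 128.701.

128.70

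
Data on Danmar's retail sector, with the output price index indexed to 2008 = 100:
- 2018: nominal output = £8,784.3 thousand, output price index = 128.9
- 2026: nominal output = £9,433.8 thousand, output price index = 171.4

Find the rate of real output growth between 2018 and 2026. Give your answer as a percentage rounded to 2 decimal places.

-19.24%

Real output 2018 = 8784.3 / 1.289 = 6814.82.
Real output 2026 = 9433.8 / 1.714 = 5503.97.
Real growth = 5503.97 / 6814.82 − 1 = -0.1924.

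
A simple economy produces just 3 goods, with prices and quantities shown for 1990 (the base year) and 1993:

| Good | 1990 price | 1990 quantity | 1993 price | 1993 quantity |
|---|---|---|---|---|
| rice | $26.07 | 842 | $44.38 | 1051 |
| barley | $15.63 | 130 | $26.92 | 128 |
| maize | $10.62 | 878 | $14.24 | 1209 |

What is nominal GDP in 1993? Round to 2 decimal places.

$67305.30

Nominal GDP 1993 = Σ (p_1993 × q_1993) = 44.38·1051 + 26.92·128 + 14.24·1209 = 67305.30.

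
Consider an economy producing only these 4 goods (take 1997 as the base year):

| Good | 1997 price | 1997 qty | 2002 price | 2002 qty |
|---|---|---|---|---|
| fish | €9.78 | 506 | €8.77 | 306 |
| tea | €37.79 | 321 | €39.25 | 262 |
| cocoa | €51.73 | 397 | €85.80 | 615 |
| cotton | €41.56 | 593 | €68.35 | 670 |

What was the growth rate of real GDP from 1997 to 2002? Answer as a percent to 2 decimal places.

16.53%

Real GDP 1997 = Nominal GDP 1997 = 9.78·506 + 37.79·321 + 51.73·397 + 41.56·593 = 62261.16.
Real GDP 2002 (at 1997 prices) = 9.78·306 + 37.79·262 + 51.73·615 + 41.56·670 = 72552.81.
Real growth = 72552.81/62261.16 − 1 = 0.1653.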